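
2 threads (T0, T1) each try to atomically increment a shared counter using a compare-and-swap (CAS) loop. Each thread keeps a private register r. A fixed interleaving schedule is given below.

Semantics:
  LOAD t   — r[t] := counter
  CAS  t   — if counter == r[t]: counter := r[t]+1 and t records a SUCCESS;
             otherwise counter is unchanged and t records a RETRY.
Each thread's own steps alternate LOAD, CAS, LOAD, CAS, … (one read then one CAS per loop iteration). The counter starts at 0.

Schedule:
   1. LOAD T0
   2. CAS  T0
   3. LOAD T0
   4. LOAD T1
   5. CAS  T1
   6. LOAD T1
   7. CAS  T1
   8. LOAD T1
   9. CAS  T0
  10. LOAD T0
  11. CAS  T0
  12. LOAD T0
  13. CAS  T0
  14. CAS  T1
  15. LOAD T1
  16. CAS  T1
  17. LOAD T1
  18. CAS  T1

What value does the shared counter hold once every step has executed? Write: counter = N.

step 1: T0 LOAD ⇒ load; ctr=0 reg=0
step 2: T0 CAS ⇒ ok; ctr=1 reg=0
step 3: T0 LOAD ⇒ load; ctr=1 reg=1
step 4: T1 LOAD ⇒ load; ctr=1 reg=1
step 5: T1 CAS ⇒ ok; ctr=2 reg=1
step 6: T1 LOAD ⇒ load; ctr=2 reg=2
step 7: T1 CAS ⇒ ok; ctr=3 reg=2
step 8: T1 LOAD ⇒ load; ctr=3 reg=3
step 9: T0 CAS ⇒ retry; ctr=3 reg=1
step 10: T0 LOAD ⇒ load; ctr=3 reg=3
step 11: T0 CAS ⇒ ok; ctr=4 reg=3
step 12: T0 LOAD ⇒ load; ctr=4 reg=4
step 13: T0 CAS ⇒ ok; ctr=5 reg=4
step 14: T1 CAS ⇒ retry; ctr=5 reg=3
step 15: T1 LOAD ⇒ load; ctr=5 reg=5
step 16: T1 CAS ⇒ ok; ctr=6 reg=5
step 17: T1 LOAD ⇒ load; ctr=6 reg=6
step 18: T1 CAS ⇒ ok; ctr=7 reg=6

counter = 7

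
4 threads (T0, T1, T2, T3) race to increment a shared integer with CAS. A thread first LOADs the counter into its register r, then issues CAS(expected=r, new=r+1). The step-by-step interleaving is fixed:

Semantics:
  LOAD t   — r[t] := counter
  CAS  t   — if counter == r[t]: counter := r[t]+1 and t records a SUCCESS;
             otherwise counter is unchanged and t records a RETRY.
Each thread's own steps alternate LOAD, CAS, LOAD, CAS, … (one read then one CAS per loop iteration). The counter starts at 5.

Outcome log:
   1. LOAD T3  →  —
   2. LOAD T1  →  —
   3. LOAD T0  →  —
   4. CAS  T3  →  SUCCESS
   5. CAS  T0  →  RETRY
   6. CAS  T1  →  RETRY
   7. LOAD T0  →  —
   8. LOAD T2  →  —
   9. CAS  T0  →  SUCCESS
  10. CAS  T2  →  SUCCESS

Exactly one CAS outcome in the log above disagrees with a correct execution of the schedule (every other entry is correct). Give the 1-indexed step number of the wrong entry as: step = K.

step = 10

Correct run:
[1] T3.load  rd  (counter 5, T3.r 5)
[2] T1.load  rd  (counter 5, T1.r 5)
[3] T0.load  rd  (counter 5, T0.r 5)
[4] T3.cas  hit  (counter 6, T3.r 5)
[5] T0.cas  miss  (counter 6, T0.r 5)
[6] T1.cas  miss  (counter 6, T1.r 5)
[7] T0.load  rd  (counter 6, T0.r 6)
[8] T2.load  rd  (counter 6, T2.r 6)
[9] T0.cas  hit  (counter 7, T0.r 6)
[10] T2.cas  miss  (counter 7, T2.r 6)
Log disagrees first at step 10.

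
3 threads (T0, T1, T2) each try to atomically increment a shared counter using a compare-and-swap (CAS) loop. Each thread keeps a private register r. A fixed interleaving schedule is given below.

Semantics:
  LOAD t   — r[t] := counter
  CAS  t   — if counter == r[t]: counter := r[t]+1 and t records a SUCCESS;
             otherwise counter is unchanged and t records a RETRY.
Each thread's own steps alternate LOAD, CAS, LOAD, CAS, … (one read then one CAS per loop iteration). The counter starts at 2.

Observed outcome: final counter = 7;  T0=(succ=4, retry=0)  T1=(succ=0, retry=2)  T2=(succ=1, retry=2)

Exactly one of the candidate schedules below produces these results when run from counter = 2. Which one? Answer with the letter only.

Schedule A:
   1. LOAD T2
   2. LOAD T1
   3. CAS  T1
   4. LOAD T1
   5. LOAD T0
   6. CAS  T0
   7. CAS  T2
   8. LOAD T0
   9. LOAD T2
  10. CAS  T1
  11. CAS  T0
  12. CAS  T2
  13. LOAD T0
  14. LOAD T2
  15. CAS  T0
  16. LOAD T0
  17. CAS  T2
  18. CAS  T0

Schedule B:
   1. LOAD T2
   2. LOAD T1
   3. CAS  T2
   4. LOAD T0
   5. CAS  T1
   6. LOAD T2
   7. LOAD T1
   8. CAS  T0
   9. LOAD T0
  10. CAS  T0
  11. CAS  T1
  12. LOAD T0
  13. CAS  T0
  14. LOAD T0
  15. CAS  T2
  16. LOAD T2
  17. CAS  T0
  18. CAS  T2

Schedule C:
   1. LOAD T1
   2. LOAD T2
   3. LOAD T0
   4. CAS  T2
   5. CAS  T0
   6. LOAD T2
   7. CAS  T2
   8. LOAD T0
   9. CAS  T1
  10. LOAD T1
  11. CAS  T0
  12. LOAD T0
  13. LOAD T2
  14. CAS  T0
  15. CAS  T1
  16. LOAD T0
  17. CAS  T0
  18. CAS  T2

Run B:
1. LOAD T2 → mem=2 r[T2]=2 [LOAD]
2. LOAD T1 → mem=2 r[T1]=2 [LOAD]
3. CAS T2 → mem=3 r[T2]=2 [OK]
4. LOAD T0 → mem=3 r[T0]=3 [LOAD]
5. CAS T1 → mem=3 r[T1]=2 [RETRY]
6. LOAD T2 → mem=3 r[T2]=3 [LOAD]
7. LOAD T1 → mem=3 r[T1]=3 [LOAD]
8. CAS T0 → mem=4 r[T0]=3 [OK]
9. LOAD T0 → mem=4 r[T0]=4 [LOAD]
10. CAS T0 → mem=5 r[T0]=4 [OK]
11. CAS T1 → mem=5 r[T1]=3 [RETRY]
12. LOAD T0 → mem=5 r[T0]=5 [LOAD]
13. CAS T0 → mem=6 r[T0]=5 [OK]
14. LOAD T0 → mem=6 r[T0]=6 [LOAD]
15. CAS T2 → mem=6 r[T2]=3 [RETRY]
16. LOAD T2 → mem=6 r[T2]=6 [LOAD]
17. CAS T0 → mem=7 r[T0]=6 [OK]
18. CAS T2 → mem=7 r[T2]=6 [RETRY]

B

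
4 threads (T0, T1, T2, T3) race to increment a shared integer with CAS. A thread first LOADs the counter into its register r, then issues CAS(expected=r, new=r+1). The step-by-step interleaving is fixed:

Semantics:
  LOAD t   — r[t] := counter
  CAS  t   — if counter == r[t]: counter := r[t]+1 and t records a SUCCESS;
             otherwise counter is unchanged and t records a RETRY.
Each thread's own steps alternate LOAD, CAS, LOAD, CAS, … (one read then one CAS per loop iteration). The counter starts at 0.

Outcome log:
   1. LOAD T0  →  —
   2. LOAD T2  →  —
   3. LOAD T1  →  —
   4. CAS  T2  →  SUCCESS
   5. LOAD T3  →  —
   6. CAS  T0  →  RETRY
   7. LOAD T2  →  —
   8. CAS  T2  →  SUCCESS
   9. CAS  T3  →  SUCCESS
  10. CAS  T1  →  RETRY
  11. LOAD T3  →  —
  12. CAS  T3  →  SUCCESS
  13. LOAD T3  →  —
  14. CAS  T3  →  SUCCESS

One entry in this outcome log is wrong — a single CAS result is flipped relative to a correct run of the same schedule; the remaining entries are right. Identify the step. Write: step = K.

Reference trace:
T0 LOAD — after: cnt=0, r=0 — load
T2 LOAD — after: cnt=0, r=0 — load
T1 LOAD — after: cnt=0, r=0 — load
T2 CAS — after: cnt=1, r=0 — ok
T3 LOAD — after: cnt=1, r=1 — load
T0 CAS — after: cnt=1, r=0 — retry
T2 LOAD — after: cnt=1, r=1 — load
T2 CAS — after: cnt=2, r=1 — ok
T3 CAS — after: cnt=2, r=1 — retry
T1 CAS — after: cnt=2, r=0 — retry
T3 LOAD — after: cnt=2, r=2 — load
T3 CAS — after: cnt=3, r=2 — ok
T3 LOAD — after: cnt=3, r=3 — load
T3 CAS — after: cnt=4, r=3 — ok
Log disagrees first at step 9.

step = 9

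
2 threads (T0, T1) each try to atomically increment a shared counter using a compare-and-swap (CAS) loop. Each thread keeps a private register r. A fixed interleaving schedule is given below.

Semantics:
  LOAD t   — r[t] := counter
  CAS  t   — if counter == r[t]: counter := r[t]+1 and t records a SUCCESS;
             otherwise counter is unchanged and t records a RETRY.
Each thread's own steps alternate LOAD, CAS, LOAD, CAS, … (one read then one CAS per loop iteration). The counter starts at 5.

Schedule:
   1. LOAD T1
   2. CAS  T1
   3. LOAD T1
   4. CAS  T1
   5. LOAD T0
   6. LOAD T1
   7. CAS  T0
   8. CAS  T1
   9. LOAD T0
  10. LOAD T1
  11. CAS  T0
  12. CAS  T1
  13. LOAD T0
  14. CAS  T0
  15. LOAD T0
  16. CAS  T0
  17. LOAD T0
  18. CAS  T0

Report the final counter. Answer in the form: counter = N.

counter = 12

T1 LOAD — after: cnt=5, r=5 — load
T1 CAS — after: cnt=6, r=5 — ok
T1 LOAD — after: cnt=6, r=6 — load
T1 CAS — after: cnt=7, r=6 — ok
T0 LOAD — after: cnt=7, r=7 — load
T1 LOAD — after: cnt=7, r=7 — load
T0 CAS — after: cnt=8, r=7 — ok
T1 CAS — after: cnt=8, r=7 — retry
T0 LOAD — after: cnt=8, r=8 — load
T1 LOAD — after: cnt=8, r=8 — load
T0 CAS — after: cnt=9, r=8 — ok
T1 CAS — after: cnt=9, r=8 — retry
T0 LOAD — after: cnt=9, r=9 — load
T0 CAS — after: cnt=10, r=9 — ok
T0 LOAD — after: cnt=10, r=10 — load
T0 CAS — after: cnt=11, r=10 — ok
T0 LOAD — after: cnt=11, r=11 — load
T0 CAS — after: cnt=12, r=11 — ok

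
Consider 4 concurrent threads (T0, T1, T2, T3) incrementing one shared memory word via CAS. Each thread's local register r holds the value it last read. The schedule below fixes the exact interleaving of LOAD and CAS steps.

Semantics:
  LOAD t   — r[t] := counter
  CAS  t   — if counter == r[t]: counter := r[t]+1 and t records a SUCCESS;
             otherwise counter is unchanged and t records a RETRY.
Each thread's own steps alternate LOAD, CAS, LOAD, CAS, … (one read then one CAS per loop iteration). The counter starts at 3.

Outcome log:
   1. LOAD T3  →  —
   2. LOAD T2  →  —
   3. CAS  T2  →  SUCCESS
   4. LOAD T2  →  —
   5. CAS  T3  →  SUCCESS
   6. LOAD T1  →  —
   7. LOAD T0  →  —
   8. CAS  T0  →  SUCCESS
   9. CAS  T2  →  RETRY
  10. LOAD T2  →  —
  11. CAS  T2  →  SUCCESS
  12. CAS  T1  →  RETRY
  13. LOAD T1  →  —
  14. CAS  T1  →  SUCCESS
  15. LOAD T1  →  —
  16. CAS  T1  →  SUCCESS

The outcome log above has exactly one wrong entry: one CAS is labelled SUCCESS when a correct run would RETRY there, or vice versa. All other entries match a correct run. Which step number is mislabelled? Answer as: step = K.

Re-executing:
step 1: T3 LOAD ⇒ load; ctr=3 reg=3
step 2: T2 LOAD ⇒ load; ctr=3 reg=3
step 3: T2 CAS ⇒ ok; ctr=4 reg=3
step 4: T2 LOAD ⇒ load; ctr=4 reg=4
step 5: T3 CAS ⇒ retry; ctr=4 reg=3
step 6: T1 LOAD ⇒ load; ctr=4 reg=4
step 7: T0 LOAD ⇒ load; ctr=4 reg=4
step 8: T0 CAS ⇒ ok; ctr=5 reg=4
step 9: T2 CAS ⇒ retry; ctr=5 reg=4
step 10: T2 LOAD ⇒ load; ctr=5 reg=5
step 11: T2 CAS ⇒ ok; ctr=6 reg=5
step 12: T1 CAS ⇒ retry; ctr=6 reg=4
step 13: T1 LOAD ⇒ load; ctr=6 reg=6
step 14: T1 CAS ⇒ ok; ctr=7 reg=6
step 15: T1 LOAD ⇒ load; ctr=7 reg=7
step 16: T1 CAS ⇒ ok; ctr=8 reg=7
Log disagrees first at step 5.

step = 5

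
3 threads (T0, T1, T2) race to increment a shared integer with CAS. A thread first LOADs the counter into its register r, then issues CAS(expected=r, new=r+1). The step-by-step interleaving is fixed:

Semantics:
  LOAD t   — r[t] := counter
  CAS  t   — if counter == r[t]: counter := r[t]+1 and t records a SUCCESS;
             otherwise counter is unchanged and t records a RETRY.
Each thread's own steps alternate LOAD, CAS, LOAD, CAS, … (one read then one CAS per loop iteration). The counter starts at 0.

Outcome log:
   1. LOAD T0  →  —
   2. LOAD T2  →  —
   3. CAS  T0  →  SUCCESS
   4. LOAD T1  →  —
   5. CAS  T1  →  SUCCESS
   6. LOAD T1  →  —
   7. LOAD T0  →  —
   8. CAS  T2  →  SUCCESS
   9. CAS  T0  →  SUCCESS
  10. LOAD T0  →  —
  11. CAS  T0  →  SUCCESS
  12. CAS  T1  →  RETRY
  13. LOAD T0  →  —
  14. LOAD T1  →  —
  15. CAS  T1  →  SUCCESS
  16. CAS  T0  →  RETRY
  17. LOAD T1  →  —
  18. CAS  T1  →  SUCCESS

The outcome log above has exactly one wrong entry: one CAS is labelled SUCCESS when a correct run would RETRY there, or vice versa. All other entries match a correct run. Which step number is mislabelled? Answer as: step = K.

Reference trace:
   1) LOAD T0:  M=0  r_T0=0
   2) LOAD T2:  M=0  r_T2=0
   3) CAS  T0:  M=1  r_T0=0 ✓
   4) LOAD T1:  M=1  r_T1=1
   5) CAS  T1:  M=2  r_T1=1 ✓
   6) LOAD T1:  M=2  r_T1=2
   7) LOAD T0:  M=2  r_T0=2
   8) CAS  T2:  M=2  r_T2=0 ✗
   9) CAS  T0:  M=3  r_T0=2 ✓
  10) LOAD T0:  M=3  r_T0=3
  11) CAS  T0:  M=4  r_T0=3 ✓
  12) CAS  T1:  M=4  r_T1=2 ✗
  13) LOAD T0:  M=4  r_T0=4
  14) LOAD T1:  M=4  r_T1=4
  15) CAS  T1:  M=5  r_T1=4 ✓
  16) CAS  T0:  M=5  r_T0=4 ✗
  17) LOAD T1:  M=5  r_T1=5
  18) CAS  T1:  M=6  r_T1=5 ✓
Log disagrees first at step 8.

step = 8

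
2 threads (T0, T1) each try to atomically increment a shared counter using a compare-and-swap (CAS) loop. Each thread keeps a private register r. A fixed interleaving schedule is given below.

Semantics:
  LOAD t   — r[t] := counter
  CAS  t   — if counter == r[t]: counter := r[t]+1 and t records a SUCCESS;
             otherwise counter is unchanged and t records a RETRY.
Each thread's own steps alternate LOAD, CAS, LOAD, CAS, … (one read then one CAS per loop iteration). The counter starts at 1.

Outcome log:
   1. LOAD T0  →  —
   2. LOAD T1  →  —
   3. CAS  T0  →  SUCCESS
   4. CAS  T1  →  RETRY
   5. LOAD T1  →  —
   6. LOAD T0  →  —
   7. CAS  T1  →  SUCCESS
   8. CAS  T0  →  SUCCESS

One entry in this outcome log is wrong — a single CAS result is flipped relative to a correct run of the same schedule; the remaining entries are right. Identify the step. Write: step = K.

step = 8

Re-executing:
   1) LOAD T0:  M=1  r_T0=1
   2) LOAD T1:  M=1  r_T1=1
   3) CAS  T0:  M=2  r_T0=1 ✓
   4) CAS  T1:  M=2  r_T1=1 ✗
   5) LOAD T1:  M=2  r_T1=2
   6) LOAD T0:  M=2  r_T0=2
   7) CAS  T1:  M=3  r_T1=2 ✓
   8) CAS  T0:  M=3  r_T0=2 ✗
Mismatch at 8.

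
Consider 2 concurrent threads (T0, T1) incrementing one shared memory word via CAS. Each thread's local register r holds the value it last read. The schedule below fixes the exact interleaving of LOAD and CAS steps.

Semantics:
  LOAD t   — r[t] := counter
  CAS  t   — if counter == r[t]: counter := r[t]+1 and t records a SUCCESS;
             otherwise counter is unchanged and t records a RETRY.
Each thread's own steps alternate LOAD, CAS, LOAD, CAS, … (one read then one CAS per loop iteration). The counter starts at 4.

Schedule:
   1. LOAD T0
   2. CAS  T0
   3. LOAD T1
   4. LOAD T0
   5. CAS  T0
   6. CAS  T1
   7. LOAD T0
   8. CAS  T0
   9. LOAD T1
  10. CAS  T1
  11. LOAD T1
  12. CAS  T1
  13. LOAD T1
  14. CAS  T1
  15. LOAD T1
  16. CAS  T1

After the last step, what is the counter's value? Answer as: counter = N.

[1] T0.load  rd  (counter 4, T0.r 4)
[2] T0.cas  hit  (counter 5, T0.r 4)
[3] T1.load  rd  (counter 5, T1.r 5)
[4] T0.load  rd  (counter 5, T0.r 5)
[5] T0.cas  hit  (counter 6, T0.r 5)
[6] T1.cas  miss  (counter 6, T1.r 5)
[7] T0.load  rd  (counter 6, T0.r 6)
[8] T0.cas  hit  (counter 7, T0.r 6)
[9] T1.load  rd  (counter 7, T1.r 7)
[10] T1.cas  hit  (counter 8, T1.r 7)
[11] T1.load  rd  (counter 8, T1.r 8)
[12] T1.cas  hit  (counter 9, T1.r 8)
[13] T1.load  rd  (counter 9, T1.r 9)
[14] T1.cas  hit  (counter 10, T1.r 9)
[15] T1.load  rd  (counter 10, T1.r 10)
[16] T1.cas  hit  (counter 11, T1.r 10)

counter = 11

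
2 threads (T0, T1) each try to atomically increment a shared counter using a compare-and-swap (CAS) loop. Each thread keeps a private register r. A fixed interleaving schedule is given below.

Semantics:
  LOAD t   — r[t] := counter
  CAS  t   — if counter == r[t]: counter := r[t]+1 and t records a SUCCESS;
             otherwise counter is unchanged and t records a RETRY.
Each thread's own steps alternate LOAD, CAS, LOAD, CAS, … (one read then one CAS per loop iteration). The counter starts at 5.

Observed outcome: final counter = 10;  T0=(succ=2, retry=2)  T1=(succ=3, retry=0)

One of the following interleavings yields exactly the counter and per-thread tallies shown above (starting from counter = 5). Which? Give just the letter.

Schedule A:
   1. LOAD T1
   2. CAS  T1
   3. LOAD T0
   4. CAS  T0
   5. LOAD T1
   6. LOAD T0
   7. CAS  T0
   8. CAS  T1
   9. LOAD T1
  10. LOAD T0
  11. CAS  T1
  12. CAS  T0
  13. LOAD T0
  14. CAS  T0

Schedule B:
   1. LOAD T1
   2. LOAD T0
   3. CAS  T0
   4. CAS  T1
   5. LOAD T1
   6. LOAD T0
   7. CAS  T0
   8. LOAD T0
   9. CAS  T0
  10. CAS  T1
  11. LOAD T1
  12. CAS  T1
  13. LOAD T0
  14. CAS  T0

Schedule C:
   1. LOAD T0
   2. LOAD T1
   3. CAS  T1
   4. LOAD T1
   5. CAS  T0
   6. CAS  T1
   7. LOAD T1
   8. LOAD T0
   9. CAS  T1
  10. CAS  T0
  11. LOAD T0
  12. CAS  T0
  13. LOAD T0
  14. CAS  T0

Tracing schedule C:
1. LOAD T0 → mem=5 r[T0]=5 [LOAD]
2. LOAD T1 → mem=5 r[T1]=5 [LOAD]
3. CAS T1 → mem=6 r[T1]=5 [OK]
4. LOAD T1 → mem=6 r[T1]=6 [LOAD]
5. CAS T0 → mem=6 r[T0]=5 [RETRY]
6. CAS T1 → mem=7 r[T1]=6 [OK]
7. LOAD T1 → mem=7 r[T1]=7 [LOAD]
8. LOAD T0 → mem=7 r[T0]=7 [LOAD]
9. CAS T1 → mem=8 r[T1]=7 [OK]
10. CAS T0 → mem=8 r[T0]=7 [RETRY]
11. LOAD T0 → mem=8 r[T0]=8 [LOAD]
12. CAS T0 → mem=9 r[T0]=8 [OK]
13. LOAD T0 → mem=9 r[T0]=9 [LOAD]
14. CAS T0 → mem=10 r[T0]=9 [OK]

C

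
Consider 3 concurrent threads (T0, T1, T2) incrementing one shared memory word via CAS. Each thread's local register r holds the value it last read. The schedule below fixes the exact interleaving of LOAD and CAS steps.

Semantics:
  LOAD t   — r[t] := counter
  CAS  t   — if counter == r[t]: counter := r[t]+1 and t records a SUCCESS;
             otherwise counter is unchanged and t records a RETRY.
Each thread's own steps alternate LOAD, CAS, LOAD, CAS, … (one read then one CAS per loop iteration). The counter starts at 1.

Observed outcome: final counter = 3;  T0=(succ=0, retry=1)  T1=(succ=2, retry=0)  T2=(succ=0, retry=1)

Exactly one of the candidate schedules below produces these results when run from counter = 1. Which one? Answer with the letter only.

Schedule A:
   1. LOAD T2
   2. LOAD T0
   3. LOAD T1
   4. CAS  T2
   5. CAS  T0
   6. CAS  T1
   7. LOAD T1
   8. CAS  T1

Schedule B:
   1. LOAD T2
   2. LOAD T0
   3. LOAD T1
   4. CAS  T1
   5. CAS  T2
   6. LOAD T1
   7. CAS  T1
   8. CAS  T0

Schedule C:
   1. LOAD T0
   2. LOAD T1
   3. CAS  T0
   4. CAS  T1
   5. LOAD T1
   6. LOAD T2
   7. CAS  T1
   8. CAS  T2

B

Simulating candidate B:
   1) LOAD T2:  M=1  r_T2=1
   2) LOAD T0:  M=1  r_T0=1
   3) LOAD T1:  M=1  r_T1=1
   4) CAS  T1:  M=2  r_T1=1 ✓
   5) CAS  T2:  M=2  r_T2=1 ✗
   6) LOAD T1:  M=2  r_T1=2
   7) CAS  T1:  M=3  r_T1=2 ✓
   8) CAS  T0:  M=3  r_T0=1 ✗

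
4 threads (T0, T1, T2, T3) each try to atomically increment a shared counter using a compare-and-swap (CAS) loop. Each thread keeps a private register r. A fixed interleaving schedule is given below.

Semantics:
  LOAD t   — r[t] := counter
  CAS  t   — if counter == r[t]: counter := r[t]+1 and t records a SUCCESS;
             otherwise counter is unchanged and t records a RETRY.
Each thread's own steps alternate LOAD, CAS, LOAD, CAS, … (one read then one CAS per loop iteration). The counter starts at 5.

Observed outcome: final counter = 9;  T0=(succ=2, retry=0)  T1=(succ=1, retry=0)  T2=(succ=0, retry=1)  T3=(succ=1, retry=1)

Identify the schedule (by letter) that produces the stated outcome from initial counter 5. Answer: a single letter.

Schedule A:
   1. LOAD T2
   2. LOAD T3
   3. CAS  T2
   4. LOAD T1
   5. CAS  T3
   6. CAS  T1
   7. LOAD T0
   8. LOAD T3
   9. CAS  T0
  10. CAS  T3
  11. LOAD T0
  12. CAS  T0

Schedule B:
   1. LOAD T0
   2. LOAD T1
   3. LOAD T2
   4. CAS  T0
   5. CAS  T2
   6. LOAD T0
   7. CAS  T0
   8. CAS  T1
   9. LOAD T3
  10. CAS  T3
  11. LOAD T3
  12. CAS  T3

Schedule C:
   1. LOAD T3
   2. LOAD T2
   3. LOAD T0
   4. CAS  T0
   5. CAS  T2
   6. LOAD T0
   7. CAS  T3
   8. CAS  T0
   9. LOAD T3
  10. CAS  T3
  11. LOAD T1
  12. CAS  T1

Run C:
#1 T3 reads 5
#2 T2 reads 5
#3 T0 reads 5
#4 T0 CAS(5→6) writes; counter now 6
#5 T2 CAS(5→6) fails; counter now 6
#6 T0 reads 6
#7 T3 CAS(5→6) fails; counter now 6
#8 T0 CAS(6→7) writes; counter now 7
#9 T3 reads 7
#10 T3 CAS(7→8) writes; counter now 8
#11 T1 reads 8
#12 T1 CAS(8→9) writes; counter now 9

C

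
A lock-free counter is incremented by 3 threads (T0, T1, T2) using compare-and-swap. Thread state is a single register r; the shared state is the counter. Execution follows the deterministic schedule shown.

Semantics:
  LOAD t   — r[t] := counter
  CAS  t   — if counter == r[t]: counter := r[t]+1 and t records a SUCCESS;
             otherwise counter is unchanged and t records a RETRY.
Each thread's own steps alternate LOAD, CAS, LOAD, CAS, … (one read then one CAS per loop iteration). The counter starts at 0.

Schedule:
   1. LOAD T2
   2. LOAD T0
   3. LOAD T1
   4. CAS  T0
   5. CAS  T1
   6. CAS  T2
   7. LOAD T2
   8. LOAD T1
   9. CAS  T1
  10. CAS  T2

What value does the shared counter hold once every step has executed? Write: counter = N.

counter = 2

[1] T2.load  rd  (counter 0, T2.r 0)
[2] T0.load  rd  (counter 0, T0.r 0)
[3] T1.load  rd  (counter 0, T1.r 0)
[4] T0.cas  hit  (counter 1, T0.r 0)
[5] T1.cas  miss  (counter 1, T1.r 0)
[6] T2.cas  miss  (counter 1, T2.r 0)
[7] T2.load  rd  (counter 1, T2.r 1)
[8] T1.load  rd  (counter 1, T1.r 1)
[9] T1.cas  hit  (counter 2, T1.r 1)
[10] T2.cas  miss  (counter 2, T2.r 1)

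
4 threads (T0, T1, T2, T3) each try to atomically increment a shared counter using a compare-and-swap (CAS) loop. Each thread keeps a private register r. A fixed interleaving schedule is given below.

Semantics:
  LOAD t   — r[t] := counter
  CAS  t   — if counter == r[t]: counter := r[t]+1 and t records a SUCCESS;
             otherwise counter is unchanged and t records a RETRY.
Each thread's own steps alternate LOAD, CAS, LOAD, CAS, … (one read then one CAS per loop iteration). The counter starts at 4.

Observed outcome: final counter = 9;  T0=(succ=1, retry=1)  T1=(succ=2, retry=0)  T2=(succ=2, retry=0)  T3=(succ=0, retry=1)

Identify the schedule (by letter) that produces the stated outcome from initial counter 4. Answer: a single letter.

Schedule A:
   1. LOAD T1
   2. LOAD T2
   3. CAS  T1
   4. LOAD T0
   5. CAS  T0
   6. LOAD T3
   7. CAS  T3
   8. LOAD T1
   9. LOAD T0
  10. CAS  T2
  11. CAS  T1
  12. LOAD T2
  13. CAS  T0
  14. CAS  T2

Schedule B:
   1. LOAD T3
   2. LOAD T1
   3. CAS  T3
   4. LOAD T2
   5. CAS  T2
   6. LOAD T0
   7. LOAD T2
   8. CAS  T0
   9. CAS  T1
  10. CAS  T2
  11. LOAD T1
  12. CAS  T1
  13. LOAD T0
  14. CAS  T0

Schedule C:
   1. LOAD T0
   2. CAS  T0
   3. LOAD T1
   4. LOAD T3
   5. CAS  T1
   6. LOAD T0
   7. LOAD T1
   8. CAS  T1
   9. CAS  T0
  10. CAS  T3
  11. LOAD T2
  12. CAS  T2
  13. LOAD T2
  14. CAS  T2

Simulating candidate C:
   1) LOAD T0:  M=4  r_T0=4
   2) CAS  T0:  M=5  r_T0=4 ✓
   3) LOAD T1:  M=5  r_T1=5
   4) LOAD T3:  M=5  r_T3=5
   5) CAS  T1:  M=6  r_T1=5 ✓
   6) LOAD T0:  M=6  r_T0=6
   7) LOAD T1:  M=6  r_T1=6
   8) CAS  T1:  M=7  r_T1=6 ✓
   9) CAS  T0:  M=7  r_T0=6 ✗
  10) CAS  T3:  M=7  r_T3=5 ✗
  11) LOAD T2:  M=7  r_T2=7
  12) CAS  T2:  M=8  r_T2=7 ✓
  13) LOAD T2:  M=8  r_T2=8
  14) CAS  T2:  M=9  r_T2=8 ✓

C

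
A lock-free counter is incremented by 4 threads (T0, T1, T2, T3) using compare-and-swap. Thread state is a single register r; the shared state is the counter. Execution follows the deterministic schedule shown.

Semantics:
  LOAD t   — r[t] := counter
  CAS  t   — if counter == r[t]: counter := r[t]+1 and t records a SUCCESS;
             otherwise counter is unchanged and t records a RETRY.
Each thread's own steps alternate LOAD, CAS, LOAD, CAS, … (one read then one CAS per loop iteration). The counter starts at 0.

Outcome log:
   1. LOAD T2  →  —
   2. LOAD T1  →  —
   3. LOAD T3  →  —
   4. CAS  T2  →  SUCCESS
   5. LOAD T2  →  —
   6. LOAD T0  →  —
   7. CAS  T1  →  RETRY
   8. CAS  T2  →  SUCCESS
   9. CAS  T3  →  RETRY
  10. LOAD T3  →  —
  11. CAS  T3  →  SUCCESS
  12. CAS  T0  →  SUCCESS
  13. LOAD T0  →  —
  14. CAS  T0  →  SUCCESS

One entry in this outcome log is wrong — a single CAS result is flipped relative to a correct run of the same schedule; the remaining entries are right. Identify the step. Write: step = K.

Correct run:
1. LOAD T2 → mem=0 r[T2]=0 [LOAD]
2. LOAD T1 → mem=0 r[T1]=0 [LOAD]
3. LOAD T3 → mem=0 r[T3]=0 [LOAD]
4. CAS T2 → mem=1 r[T2]=0 [OK]
5. LOAD T2 → mem=1 r[T2]=1 [LOAD]
6. LOAD T0 → mem=1 r[T0]=1 [LOAD]
7. CAS T1 → mem=1 r[T1]=0 [RETRY]
8. CAS T2 → mem=2 r[T2]=1 [OK]
9. CAS T3 → mem=2 r[T3]=0 [RETRY]
10. LOAD T3 → mem=2 r[T3]=2 [LOAD]
11. CAS T3 → mem=3 r[T3]=2 [OK]
12. CAS T0 → mem=3 r[T0]=1 [RETRY]
13. LOAD T0 → mem=3 r[T0]=3 [LOAD]
14. CAS T0 → mem=4 r[T0]=3 [OK]
Log disagrees first at step 12.

step = 12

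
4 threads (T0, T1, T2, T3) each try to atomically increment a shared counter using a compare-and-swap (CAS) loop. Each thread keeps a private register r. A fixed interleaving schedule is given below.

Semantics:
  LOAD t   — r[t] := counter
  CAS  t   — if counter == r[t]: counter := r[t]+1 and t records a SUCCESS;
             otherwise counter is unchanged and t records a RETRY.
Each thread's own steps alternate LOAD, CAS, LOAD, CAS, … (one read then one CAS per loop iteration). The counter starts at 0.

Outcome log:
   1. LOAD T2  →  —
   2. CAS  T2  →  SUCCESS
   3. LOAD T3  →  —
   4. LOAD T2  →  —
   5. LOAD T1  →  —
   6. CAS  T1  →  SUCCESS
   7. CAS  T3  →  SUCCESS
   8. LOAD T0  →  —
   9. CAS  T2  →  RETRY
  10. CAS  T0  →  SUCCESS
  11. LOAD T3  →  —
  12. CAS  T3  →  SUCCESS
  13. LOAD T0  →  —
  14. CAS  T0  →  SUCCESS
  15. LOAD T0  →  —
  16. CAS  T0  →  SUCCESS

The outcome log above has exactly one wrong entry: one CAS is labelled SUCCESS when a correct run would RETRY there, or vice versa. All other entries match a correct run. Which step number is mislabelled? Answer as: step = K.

Correct run:
T2 LOAD — after: cnt=0, r=0 — load
T2 CAS — after: cnt=1, r=0 — ok
T3 LOAD — after: cnt=1, r=1 — load
T2 LOAD — after: cnt=1, r=1 — load
T1 LOAD — after: cnt=1, r=1 — load
T1 CAS — after: cnt=2, r=1 — ok
T3 CAS — after: cnt=2, r=1 — retry
T0 LOAD — after: cnt=2, r=2 — load
T2 CAS — after: cnt=2, r=1 — retry
T0 CAS — after: cnt=3, r=2 — ok
T3 LOAD — after: cnt=3, r=3 — load
T3 CAS — after: cnt=4, r=3 — ok
T0 LOAD — after: cnt=4, r=4 — load
T0 CAS — after: cnt=5, r=4 — ok
T0 LOAD — after: cnt=5, r=5 — load
T0 CAS — after: cnt=6, r=5 — ok
Flip is step 7.

step = 7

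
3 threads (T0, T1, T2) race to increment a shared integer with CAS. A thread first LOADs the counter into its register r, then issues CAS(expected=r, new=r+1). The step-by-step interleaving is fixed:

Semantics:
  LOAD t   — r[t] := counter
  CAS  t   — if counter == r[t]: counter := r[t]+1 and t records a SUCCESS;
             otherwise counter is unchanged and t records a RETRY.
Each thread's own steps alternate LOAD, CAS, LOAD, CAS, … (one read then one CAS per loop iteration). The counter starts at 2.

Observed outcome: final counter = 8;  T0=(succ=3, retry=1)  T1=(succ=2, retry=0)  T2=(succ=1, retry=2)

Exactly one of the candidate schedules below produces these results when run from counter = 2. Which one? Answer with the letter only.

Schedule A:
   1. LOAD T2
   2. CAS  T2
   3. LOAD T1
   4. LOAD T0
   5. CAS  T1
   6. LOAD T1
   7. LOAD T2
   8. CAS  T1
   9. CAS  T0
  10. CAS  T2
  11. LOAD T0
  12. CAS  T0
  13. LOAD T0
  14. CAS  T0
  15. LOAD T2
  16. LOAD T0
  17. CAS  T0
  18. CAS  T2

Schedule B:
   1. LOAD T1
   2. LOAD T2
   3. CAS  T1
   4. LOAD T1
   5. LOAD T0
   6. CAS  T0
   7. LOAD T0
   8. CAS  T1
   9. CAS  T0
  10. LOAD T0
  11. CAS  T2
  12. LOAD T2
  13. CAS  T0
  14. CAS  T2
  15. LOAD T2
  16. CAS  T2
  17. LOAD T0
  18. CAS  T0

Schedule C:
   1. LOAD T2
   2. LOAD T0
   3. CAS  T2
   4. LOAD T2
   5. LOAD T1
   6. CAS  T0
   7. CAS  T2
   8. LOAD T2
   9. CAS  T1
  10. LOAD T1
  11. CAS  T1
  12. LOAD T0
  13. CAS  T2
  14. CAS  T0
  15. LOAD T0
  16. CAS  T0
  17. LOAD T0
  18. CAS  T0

Tracing schedule A:
[1] T2.load  rd  (counter 2, T2.r 2)
[2] T2.cas  hit  (counter 3, T2.r 2)
[3] T1.load  rd  (counter 3, T1.r 3)
[4] T0.load  rd  (counter 3, T0.r 3)
[5] T1.cas  hit  (counter 4, T1.r 3)
[6] T1.load  rd  (counter 4, T1.r 4)
[7] T2.load  rd  (counter 4, T2.r 4)
[8] T1.cas  hit  (counter 5, T1.r 4)
[9] T0.cas  miss  (counter 5, T0.r 3)
[10] T2.cas  miss  (counter 5, T2.r 4)
[11] T0.load  rd  (counter 5, T0.r 5)
[12] T0.cas  hit  (counter 6, T0.r 5)
[13] T0.load  rd  (counter 6, T0.r 6)
[14] T0.cas  hit  (counter 7, T0.r 6)
[15] T2.load  rd  (counter 7, T2.r 7)
[16] T0.load  rd  (counter 7, T0.r 7)
[17] T0.cas  hit  (counter 8, T0.r 7)
[18] T2.cas  miss  (counter 8, T2.r 7)

A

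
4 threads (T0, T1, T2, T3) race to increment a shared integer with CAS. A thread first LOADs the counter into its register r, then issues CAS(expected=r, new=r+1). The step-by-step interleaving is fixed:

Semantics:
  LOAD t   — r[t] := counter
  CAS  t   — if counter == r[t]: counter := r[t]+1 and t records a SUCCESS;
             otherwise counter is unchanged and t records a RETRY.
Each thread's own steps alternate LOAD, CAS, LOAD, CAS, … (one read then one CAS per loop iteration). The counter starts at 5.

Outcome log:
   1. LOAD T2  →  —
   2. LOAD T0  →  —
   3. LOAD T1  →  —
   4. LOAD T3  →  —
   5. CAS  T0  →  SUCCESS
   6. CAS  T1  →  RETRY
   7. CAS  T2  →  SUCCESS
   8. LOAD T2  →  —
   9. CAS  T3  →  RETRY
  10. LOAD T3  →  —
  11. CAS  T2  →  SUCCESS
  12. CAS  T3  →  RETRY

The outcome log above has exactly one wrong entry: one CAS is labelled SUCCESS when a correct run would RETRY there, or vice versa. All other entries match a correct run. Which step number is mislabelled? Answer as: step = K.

step = 7

Re-executing:
step 1: T2 LOAD ⇒ load; ctr=5 reg=5
step 2: T0 LOAD ⇒ load; ctr=5 reg=5
step 3: T1 LOAD ⇒ load; ctr=5 reg=5
step 4: T3 LOAD ⇒ load; ctr=5 reg=5
step 5: T0 CAS ⇒ ok; ctr=6 reg=5
step 6: T1 CAS ⇒ retry; ctr=6 reg=5
step 7: T2 CAS ⇒ retry; ctr=6 reg=5
step 8: T2 LOAD ⇒ load; ctr=6 reg=6
step 9: T3 CAS ⇒ retry; ctr=6 reg=5
step 10: T3 LOAD ⇒ load; ctr=6 reg=6
step 11: T2 CAS ⇒ ok; ctr=7 reg=6
step 12: T3 CAS ⇒ retry; ctr=7 reg=6
Log disagrees first at step 7.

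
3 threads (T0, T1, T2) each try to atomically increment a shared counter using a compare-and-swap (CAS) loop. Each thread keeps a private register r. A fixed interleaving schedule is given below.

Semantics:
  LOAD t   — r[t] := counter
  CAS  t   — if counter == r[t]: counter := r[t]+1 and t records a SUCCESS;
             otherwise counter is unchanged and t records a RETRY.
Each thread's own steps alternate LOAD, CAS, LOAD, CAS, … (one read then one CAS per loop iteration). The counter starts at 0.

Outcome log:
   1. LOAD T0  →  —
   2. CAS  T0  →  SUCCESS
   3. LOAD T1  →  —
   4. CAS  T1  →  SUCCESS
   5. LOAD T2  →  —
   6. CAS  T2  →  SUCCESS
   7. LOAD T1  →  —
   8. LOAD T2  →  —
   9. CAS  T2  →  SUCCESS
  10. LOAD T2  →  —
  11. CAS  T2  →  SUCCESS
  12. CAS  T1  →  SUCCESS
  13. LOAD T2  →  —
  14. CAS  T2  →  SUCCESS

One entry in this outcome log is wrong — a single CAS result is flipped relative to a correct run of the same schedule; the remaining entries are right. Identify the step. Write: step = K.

Correct run:
step 1: T0 LOAD ⇒ load; ctr=0 reg=0
step 2: T0 CAS ⇒ ok; ctr=1 reg=0
step 3: T1 LOAD ⇒ load; ctr=1 reg=1
step 4: T1 CAS ⇒ ok; ctr=2 reg=1
step 5: T2 LOAD ⇒ load; ctr=2 reg=2
step 6: T2 CAS ⇒ ok; ctr=3 reg=2
step 7: T1 LOAD ⇒ load; ctr=3 reg=3
step 8: T2 LOAD ⇒ load; ctr=3 reg=3
step 9: T2 CAS ⇒ ok; ctr=4 reg=3
step 10: T2 LOAD ⇒ load; ctr=4 reg=4
step 11: T2 CAS ⇒ ok; ctr=5 reg=4
step 12: T1 CAS ⇒ retry; ctr=5 reg=3
step 13: T2 LOAD ⇒ load; ctr=5 reg=5
step 14: T2 CAS ⇒ ok; ctr=6 reg=5
Flip is step 12.

step = 12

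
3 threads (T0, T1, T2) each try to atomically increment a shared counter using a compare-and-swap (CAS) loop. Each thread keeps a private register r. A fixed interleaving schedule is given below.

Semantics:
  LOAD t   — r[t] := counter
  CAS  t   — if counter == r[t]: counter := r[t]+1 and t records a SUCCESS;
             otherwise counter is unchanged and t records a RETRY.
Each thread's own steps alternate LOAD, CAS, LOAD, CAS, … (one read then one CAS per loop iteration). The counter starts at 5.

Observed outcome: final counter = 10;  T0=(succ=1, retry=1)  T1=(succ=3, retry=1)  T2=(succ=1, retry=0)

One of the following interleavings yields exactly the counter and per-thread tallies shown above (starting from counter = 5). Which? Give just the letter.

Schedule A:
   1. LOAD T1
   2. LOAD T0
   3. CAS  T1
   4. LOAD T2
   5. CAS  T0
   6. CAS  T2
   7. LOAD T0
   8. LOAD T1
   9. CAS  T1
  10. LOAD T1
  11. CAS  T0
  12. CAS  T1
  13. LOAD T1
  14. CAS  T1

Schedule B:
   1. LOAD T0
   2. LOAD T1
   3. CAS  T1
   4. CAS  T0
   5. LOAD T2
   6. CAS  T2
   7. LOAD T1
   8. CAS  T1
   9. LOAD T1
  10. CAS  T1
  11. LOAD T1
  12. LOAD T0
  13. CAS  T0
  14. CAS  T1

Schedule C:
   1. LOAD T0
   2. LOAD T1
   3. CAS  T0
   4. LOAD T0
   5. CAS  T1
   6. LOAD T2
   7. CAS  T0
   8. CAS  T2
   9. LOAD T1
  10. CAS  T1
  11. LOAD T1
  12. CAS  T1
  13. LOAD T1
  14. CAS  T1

Simulating candidate B:
   1) LOAD T0:  M=5  r_T0=5
   2) LOAD T1:  M=5  r_T1=5
   3) CAS  T1:  M=6  r_T1=5 ✓
   4) CAS  T0:  M=6  r_T0=5 ✗
   5) LOAD T2:  M=6  r_T2=6
   6) CAS  T2:  M=7  r_T2=6 ✓
   7) LOAD T1:  M=7  r_T1=7
   8) CAS  T1:  M=8  r_T1=7 ✓
   9) LOAD T1:  M=8  r_T1=8
  10) CAS  T1:  M=9  r_T1=8 ✓
  11) LOAD T1:  M=9  r_T1=9
  12) LOAD T0:  M=9  r_T0=9
  13) CAS  T0:  M=10  r_T0=9 ✓
  14) CAS  T1:  M=10  r_T1=9 ✗

B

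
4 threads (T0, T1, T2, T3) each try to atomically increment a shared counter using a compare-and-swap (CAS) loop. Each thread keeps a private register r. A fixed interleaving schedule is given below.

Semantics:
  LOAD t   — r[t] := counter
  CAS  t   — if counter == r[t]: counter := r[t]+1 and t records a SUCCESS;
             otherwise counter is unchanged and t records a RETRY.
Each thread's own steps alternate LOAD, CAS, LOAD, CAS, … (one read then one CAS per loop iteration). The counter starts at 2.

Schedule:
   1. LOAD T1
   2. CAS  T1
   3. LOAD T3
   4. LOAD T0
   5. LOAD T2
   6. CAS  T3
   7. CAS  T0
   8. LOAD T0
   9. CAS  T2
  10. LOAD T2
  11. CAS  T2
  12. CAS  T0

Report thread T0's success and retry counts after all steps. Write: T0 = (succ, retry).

#1 T1 reads 2
#2 T1 CAS(2→3) writes; counter now 3
#3 T3 reads 3
#4 T0 reads 3
#5 T2 reads 3
#6 T3 CAS(3→4) writes; counter now 4
#7 T0 CAS(3→4) fails; counter now 4
#8 T0 reads 4
#9 T2 CAS(3→4) fails; counter now 4
#10 T2 reads 4
#11 T2 CAS(4→5) writes; counter now 5
#12 T0 CAS(4→5) fails; counter now 5

T0 = (0, 2)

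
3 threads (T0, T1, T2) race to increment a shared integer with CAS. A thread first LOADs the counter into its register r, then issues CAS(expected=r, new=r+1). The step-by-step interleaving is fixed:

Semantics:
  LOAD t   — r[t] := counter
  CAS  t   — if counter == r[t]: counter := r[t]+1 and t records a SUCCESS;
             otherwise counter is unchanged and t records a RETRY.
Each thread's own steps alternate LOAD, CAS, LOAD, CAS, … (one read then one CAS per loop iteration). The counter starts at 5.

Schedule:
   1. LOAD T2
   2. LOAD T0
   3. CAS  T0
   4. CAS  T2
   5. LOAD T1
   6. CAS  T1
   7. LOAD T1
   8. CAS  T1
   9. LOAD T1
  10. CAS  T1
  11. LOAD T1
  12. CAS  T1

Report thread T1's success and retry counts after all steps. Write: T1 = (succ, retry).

T1 = (4, 0)

   1) LOAD T2:  M=5  r_T2=5
   2) LOAD T0:  M=5  r_T0=5
   3) CAS  T0:  M=6  r_T0=5 ✓
   4) CAS  T2:  M=6  r_T2=5 ✗
   5) LOAD T1:  M=6  r_T1=6
   6) CAS  T1:  M=7  r_T1=6 ✓
   7) LOAD T1:  M=7  r_T1=7
   8) CAS  T1:  M=8  r_T1=7 ✓
   9) LOAD T1:  M=8  r_T1=8
  10) CAS  T1:  M=9  r_T1=8 ✓
  11) LOAD T1:  M=9  r_T1=9
  12) CAS  T1:  M=10  r_T1=9 ✓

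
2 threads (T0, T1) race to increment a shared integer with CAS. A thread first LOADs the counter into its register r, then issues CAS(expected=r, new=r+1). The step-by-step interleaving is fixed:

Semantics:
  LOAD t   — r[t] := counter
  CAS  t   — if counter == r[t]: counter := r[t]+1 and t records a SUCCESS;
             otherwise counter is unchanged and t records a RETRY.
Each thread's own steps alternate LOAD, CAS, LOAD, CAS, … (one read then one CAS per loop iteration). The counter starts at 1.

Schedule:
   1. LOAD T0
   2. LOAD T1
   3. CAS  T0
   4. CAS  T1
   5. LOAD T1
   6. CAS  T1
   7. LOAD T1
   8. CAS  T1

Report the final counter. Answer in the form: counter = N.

1. LOAD T0 → mem=1 r[T0]=1 [LOAD]
2. LOAD T1 → mem=1 r[T1]=1 [LOAD]
3. CAS T0 → mem=2 r[T0]=1 [OK]
4. CAS T1 → mem=2 r[T1]=1 [RETRY]
5. LOAD T1 → mem=2 r[T1]=2 [LOAD]
6. CAS T1 → mem=3 r[T1]=2 [OK]
7. LOAD T1 → mem=3 r[T1]=3 [LOAD]
8. CAS T1 → mem=4 r[T1]=3 [OK]

counter = 4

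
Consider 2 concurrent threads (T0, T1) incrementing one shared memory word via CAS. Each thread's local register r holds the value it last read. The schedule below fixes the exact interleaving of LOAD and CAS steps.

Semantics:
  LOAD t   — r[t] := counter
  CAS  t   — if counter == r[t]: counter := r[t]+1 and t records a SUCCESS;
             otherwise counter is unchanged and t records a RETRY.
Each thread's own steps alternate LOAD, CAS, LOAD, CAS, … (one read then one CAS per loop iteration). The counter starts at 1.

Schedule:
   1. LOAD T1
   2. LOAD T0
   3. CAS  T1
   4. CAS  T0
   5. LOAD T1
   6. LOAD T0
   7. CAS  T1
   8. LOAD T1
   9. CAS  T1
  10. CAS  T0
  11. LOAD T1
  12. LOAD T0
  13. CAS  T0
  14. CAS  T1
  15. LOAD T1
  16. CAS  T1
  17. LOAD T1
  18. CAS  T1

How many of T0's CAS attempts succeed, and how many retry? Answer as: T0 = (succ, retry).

T1 LOAD — after: cnt=1, r=1 — load
T0 LOAD — after: cnt=1, r=1 — load
T1 CAS — after: cnt=2, r=1 — ok
T0 CAS — after: cnt=2, r=1 — retry
T1 LOAD — after: cnt=2, r=2 — load
T0 LOAD — after: cnt=2, r=2 — load
T1 CAS — after: cnt=3, r=2 — ok
T1 LOAD — after: cnt=3, r=3 — load
T1 CAS — after: cnt=4, r=3 — ok
T0 CAS — after: cnt=4, r=2 — retry
T1 LOAD — after: cnt=4, r=4 — load
T0 LOAD — after: cnt=4, r=4 — load
T0 CAS — after: cnt=5, r=4 — ok
T1 CAS — after: cnt=5, r=4 — retry
T1 LOAD — after: cnt=5, r=5 — load
T1 CAS — after: cnt=6, r=5 — ok
T1 LOAD — after: cnt=6, r=6 — load
T1 CAS — after: cnt=7, r=6 — ok

T0 = (1, 2)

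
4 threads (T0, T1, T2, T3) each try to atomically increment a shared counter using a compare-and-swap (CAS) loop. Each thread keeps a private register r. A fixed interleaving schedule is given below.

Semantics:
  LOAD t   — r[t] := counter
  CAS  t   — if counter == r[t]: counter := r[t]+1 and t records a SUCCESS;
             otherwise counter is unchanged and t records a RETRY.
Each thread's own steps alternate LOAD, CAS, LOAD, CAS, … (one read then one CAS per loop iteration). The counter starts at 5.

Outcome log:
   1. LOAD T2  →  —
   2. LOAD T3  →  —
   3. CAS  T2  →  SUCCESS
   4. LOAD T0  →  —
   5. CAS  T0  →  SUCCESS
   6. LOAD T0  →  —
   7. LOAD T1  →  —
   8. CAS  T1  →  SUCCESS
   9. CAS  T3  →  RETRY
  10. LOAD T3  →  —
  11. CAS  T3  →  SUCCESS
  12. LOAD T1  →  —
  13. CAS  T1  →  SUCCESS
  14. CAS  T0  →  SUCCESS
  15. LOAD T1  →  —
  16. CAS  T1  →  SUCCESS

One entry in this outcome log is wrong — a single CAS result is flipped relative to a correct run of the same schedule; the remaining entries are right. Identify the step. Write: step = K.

Re-executing:
[1] T2.load  rd  (counter 5, T2.r 5)
[2] T3.load  rd  (counter 5, T3.r 5)
[3] T2.cas  hit  (counter 6, T2.r 5)
[4] T0.load  rd  (counter 6, T0.r 6)
[5] T0.cas  hit  (counter 7, T0.r 6)
[6] T0.load  rd  (counter 7, T0.r 7)
[7] T1.load  rd  (counter 7, T1.r 7)
[8] T1.cas  hit  (counter 8, T1.r 7)
[9] T3.cas  miss  (counter 8, T3.r 5)
[10] T3.load  rd  (counter 8, T3.r 8)
[11] T3.cas  hit  (counter 9, T3.r 8)
[12] T1.load  rd  (counter 9, T1.r 9)
[13] T1.cas  hit  (counter 10, T1.r 9)
[14] T0.cas  miss  (counter 10, T0.r 7)
[15] T1.load  rd  (counter 10, T1.r 10)
[16] T1.cas  hit  (counter 11, T1.r 10)
Mismatch at 14.

step = 14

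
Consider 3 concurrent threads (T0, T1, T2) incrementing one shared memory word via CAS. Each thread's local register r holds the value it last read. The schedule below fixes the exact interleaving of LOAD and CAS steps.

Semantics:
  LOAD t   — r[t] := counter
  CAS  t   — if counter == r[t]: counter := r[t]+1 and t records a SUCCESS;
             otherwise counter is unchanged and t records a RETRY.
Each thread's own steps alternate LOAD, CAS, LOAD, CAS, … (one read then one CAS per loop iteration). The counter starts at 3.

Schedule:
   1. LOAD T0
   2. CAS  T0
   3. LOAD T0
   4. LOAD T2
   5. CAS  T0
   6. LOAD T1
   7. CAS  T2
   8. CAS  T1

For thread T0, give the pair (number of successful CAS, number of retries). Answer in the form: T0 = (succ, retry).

T0 = (2, 0)

T0 LOAD — after: cnt=3, r=3 — load
T0 CAS — after: cnt=4, r=3 — ok
T0 LOAD — after: cnt=4, r=4 — load
T2 LOAD — after: cnt=4, r=4 — load
T0 CAS — after: cnt=5, r=4 — ok
T1 LOAD — after: cnt=5, r=5 — load
T2 CAS — after: cnt=5, r=4 — retry
T1 CAS — after: cnt=6, r=5 — ok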